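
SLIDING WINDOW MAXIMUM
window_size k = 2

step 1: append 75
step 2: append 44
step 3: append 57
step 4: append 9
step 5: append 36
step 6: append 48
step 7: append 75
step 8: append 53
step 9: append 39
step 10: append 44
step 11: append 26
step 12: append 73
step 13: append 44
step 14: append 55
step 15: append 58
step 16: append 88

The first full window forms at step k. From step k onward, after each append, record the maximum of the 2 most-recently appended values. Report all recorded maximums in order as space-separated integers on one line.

step 1: append 75 -> window=[75] (not full yet)
step 2: append 44 -> window=[75, 44] -> max=75
step 3: append 57 -> window=[44, 57] -> max=57
step 4: append 9 -> window=[57, 9] -> max=57
step 5: append 36 -> window=[9, 36] -> max=36
step 6: append 48 -> window=[36, 48] -> max=48
step 7: append 75 -> window=[48, 75] -> max=75
step 8: append 53 -> window=[75, 53] -> max=75
step 9: append 39 -> window=[53, 39] -> max=53
step 10: append 44 -> window=[39, 44] -> max=44
step 11: append 26 -> window=[44, 26] -> max=44
step 12: append 73 -> window=[26, 73] -> max=73
step 13: append 44 -> window=[73, 44] -> max=73
step 14: append 55 -> window=[44, 55] -> max=55
step 15: append 58 -> window=[55, 58] -> max=58
step 16: append 88 -> window=[58, 88] -> max=88

Answer: 75 57 57 36 48 75 75 53 44 44 73 73 55 58 88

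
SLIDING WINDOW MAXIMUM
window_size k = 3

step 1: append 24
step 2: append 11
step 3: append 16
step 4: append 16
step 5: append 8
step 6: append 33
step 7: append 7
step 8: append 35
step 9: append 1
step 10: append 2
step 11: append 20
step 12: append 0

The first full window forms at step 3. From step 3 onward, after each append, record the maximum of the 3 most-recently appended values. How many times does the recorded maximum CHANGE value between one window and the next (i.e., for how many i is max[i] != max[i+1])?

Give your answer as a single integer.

Answer: 4

Derivation:
step 1: append 24 -> window=[24] (not full yet)
step 2: append 11 -> window=[24, 11] (not full yet)
step 3: append 16 -> window=[24, 11, 16] -> max=24
step 4: append 16 -> window=[11, 16, 16] -> max=16
step 5: append 8 -> window=[16, 16, 8] -> max=16
step 6: append 33 -> window=[16, 8, 33] -> max=33
step 7: append 7 -> window=[8, 33, 7] -> max=33
step 8: append 35 -> window=[33, 7, 35] -> max=35
step 9: append 1 -> window=[7, 35, 1] -> max=35
step 10: append 2 -> window=[35, 1, 2] -> max=35
step 11: append 20 -> window=[1, 2, 20] -> max=20
step 12: append 0 -> window=[2, 20, 0] -> max=20
Recorded maximums: 24 16 16 33 33 35 35 35 20 20
Changes between consecutive maximums: 4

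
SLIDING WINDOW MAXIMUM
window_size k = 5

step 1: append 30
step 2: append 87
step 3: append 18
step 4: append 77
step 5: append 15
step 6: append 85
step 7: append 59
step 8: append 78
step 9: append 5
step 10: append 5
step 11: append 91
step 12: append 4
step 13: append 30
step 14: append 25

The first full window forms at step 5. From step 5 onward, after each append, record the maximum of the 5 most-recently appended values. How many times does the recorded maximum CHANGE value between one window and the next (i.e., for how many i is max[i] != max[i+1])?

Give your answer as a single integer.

step 1: append 30 -> window=[30] (not full yet)
step 2: append 87 -> window=[30, 87] (not full yet)
step 3: append 18 -> window=[30, 87, 18] (not full yet)
step 4: append 77 -> window=[30, 87, 18, 77] (not full yet)
step 5: append 15 -> window=[30, 87, 18, 77, 15] -> max=87
step 6: append 85 -> window=[87, 18, 77, 15, 85] -> max=87
step 7: append 59 -> window=[18, 77, 15, 85, 59] -> max=85
step 8: append 78 -> window=[77, 15, 85, 59, 78] -> max=85
step 9: append 5 -> window=[15, 85, 59, 78, 5] -> max=85
step 10: append 5 -> window=[85, 59, 78, 5, 5] -> max=85
step 11: append 91 -> window=[59, 78, 5, 5, 91] -> max=91
step 12: append 4 -> window=[78, 5, 5, 91, 4] -> max=91
step 13: append 30 -> window=[5, 5, 91, 4, 30] -> max=91
step 14: append 25 -> window=[5, 91, 4, 30, 25] -> max=91
Recorded maximums: 87 87 85 85 85 85 91 91 91 91
Changes between consecutive maximums: 2

Answer: 2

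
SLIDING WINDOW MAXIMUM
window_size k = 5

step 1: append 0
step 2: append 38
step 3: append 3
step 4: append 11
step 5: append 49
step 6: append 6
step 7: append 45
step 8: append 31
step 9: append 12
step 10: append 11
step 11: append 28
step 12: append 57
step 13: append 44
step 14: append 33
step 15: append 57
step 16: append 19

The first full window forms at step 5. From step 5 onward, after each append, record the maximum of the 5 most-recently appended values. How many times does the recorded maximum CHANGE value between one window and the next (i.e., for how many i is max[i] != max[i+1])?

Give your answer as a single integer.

Answer: 2

Derivation:
step 1: append 0 -> window=[0] (not full yet)
step 2: append 38 -> window=[0, 38] (not full yet)
step 3: append 3 -> window=[0, 38, 3] (not full yet)
step 4: append 11 -> window=[0, 38, 3, 11] (not full yet)
step 5: append 49 -> window=[0, 38, 3, 11, 49] -> max=49
step 6: append 6 -> window=[38, 3, 11, 49, 6] -> max=49
step 7: append 45 -> window=[3, 11, 49, 6, 45] -> max=49
step 8: append 31 -> window=[11, 49, 6, 45, 31] -> max=49
step 9: append 12 -> window=[49, 6, 45, 31, 12] -> max=49
step 10: append 11 -> window=[6, 45, 31, 12, 11] -> max=45
step 11: append 28 -> window=[45, 31, 12, 11, 28] -> max=45
step 12: append 57 -> window=[31, 12, 11, 28, 57] -> max=57
step 13: append 44 -> window=[12, 11, 28, 57, 44] -> max=57
step 14: append 33 -> window=[11, 28, 57, 44, 33] -> max=57
step 15: append 57 -> window=[28, 57, 44, 33, 57] -> max=57
step 16: append 19 -> window=[57, 44, 33, 57, 19] -> max=57
Recorded maximums: 49 49 49 49 49 45 45 57 57 57 57 57
Changes between consecutive maximums: 2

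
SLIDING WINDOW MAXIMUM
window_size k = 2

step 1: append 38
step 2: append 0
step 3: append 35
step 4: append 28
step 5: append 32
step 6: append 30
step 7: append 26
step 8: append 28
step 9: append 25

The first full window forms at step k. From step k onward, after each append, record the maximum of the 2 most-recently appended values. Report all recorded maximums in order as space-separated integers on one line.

Answer: 38 35 35 32 32 30 28 28

Derivation:
step 1: append 38 -> window=[38] (not full yet)
step 2: append 0 -> window=[38, 0] -> max=38
step 3: append 35 -> window=[0, 35] -> max=35
step 4: append 28 -> window=[35, 28] -> max=35
step 5: append 32 -> window=[28, 32] -> max=32
step 6: append 30 -> window=[32, 30] -> max=32
step 7: append 26 -> window=[30, 26] -> max=30
step 8: append 28 -> window=[26, 28] -> max=28
step 9: append 25 -> window=[28, 25] -> max=28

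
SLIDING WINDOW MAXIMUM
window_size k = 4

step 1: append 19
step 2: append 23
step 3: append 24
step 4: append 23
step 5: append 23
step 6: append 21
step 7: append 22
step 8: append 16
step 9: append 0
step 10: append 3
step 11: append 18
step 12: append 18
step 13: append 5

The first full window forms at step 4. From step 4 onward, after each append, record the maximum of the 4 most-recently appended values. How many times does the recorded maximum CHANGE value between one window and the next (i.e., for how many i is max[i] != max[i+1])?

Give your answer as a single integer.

Answer: 3

Derivation:
step 1: append 19 -> window=[19] (not full yet)
step 2: append 23 -> window=[19, 23] (not full yet)
step 3: append 24 -> window=[19, 23, 24] (not full yet)
step 4: append 23 -> window=[19, 23, 24, 23] -> max=24
step 5: append 23 -> window=[23, 24, 23, 23] -> max=24
step 6: append 21 -> window=[24, 23, 23, 21] -> max=24
step 7: append 22 -> window=[23, 23, 21, 22] -> max=23
step 8: append 16 -> window=[23, 21, 22, 16] -> max=23
step 9: append 0 -> window=[21, 22, 16, 0] -> max=22
step 10: append 3 -> window=[22, 16, 0, 3] -> max=22
step 11: append 18 -> window=[16, 0, 3, 18] -> max=18
step 12: append 18 -> window=[0, 3, 18, 18] -> max=18
step 13: append 5 -> window=[3, 18, 18, 5] -> max=18
Recorded maximums: 24 24 24 23 23 22 22 18 18 18
Changes between consecutive maximums: 3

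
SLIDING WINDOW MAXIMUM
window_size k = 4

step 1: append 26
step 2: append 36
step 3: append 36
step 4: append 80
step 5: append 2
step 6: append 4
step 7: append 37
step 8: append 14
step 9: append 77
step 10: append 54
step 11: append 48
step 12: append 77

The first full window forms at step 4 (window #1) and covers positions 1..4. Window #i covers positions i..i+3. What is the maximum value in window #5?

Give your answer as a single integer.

step 1: append 26 -> window=[26] (not full yet)
step 2: append 36 -> window=[26, 36] (not full yet)
step 3: append 36 -> window=[26, 36, 36] (not full yet)
step 4: append 80 -> window=[26, 36, 36, 80] -> max=80
step 5: append 2 -> window=[36, 36, 80, 2] -> max=80
step 6: append 4 -> window=[36, 80, 2, 4] -> max=80
step 7: append 37 -> window=[80, 2, 4, 37] -> max=80
step 8: append 14 -> window=[2, 4, 37, 14] -> max=37
Window #5 max = 37

Answer: 37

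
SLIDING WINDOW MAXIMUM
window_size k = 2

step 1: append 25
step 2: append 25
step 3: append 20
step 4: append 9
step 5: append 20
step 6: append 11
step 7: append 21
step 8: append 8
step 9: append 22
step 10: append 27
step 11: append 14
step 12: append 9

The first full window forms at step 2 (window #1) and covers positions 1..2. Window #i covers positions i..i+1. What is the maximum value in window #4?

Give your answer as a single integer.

step 1: append 25 -> window=[25] (not full yet)
step 2: append 25 -> window=[25, 25] -> max=25
step 3: append 20 -> window=[25, 20] -> max=25
step 4: append 9 -> window=[20, 9] -> max=20
step 5: append 20 -> window=[9, 20] -> max=20
Window #4 max = 20

Answer: 20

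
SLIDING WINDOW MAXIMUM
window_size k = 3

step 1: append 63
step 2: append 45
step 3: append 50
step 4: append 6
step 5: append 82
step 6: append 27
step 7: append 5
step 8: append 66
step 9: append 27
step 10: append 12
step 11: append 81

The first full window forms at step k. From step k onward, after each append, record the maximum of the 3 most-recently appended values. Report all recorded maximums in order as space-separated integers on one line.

step 1: append 63 -> window=[63] (not full yet)
step 2: append 45 -> window=[63, 45] (not full yet)
step 3: append 50 -> window=[63, 45, 50] -> max=63
step 4: append 6 -> window=[45, 50, 6] -> max=50
step 5: append 82 -> window=[50, 6, 82] -> max=82
step 6: append 27 -> window=[6, 82, 27] -> max=82
step 7: append 5 -> window=[82, 27, 5] -> max=82
step 8: append 66 -> window=[27, 5, 66] -> max=66
step 9: append 27 -> window=[5, 66, 27] -> max=66
step 10: append 12 -> window=[66, 27, 12] -> max=66
step 11: append 81 -> window=[27, 12, 81] -> max=81

Answer: 63 50 82 82 82 66 66 66 81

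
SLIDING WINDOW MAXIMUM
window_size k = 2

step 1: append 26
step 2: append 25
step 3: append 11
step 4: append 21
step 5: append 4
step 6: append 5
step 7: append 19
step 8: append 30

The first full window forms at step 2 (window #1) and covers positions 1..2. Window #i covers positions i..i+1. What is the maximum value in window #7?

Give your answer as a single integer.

step 1: append 26 -> window=[26] (not full yet)
step 2: append 25 -> window=[26, 25] -> max=26
step 3: append 11 -> window=[25, 11] -> max=25
step 4: append 21 -> window=[11, 21] -> max=21
step 5: append 4 -> window=[21, 4] -> max=21
step 6: append 5 -> window=[4, 5] -> max=5
step 7: append 19 -> window=[5, 19] -> max=19
step 8: append 30 -> window=[19, 30] -> max=30
Window #7 max = 30

Answer: 30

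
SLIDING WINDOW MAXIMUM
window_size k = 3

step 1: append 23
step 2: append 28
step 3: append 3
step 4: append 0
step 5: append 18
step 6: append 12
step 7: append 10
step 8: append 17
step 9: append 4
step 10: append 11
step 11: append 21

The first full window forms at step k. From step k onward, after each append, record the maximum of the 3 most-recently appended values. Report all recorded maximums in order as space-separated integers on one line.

Answer: 28 28 18 18 18 17 17 17 21

Derivation:
step 1: append 23 -> window=[23] (not full yet)
step 2: append 28 -> window=[23, 28] (not full yet)
step 3: append 3 -> window=[23, 28, 3] -> max=28
step 4: append 0 -> window=[28, 3, 0] -> max=28
step 5: append 18 -> window=[3, 0, 18] -> max=18
step 6: append 12 -> window=[0, 18, 12] -> max=18
step 7: append 10 -> window=[18, 12, 10] -> max=18
step 8: append 17 -> window=[12, 10, 17] -> max=17
step 9: append 4 -> window=[10, 17, 4] -> max=17
step 10: append 11 -> window=[17, 4, 11] -> max=17
step 11: append 21 -> window=[4, 11, 21] -> max=21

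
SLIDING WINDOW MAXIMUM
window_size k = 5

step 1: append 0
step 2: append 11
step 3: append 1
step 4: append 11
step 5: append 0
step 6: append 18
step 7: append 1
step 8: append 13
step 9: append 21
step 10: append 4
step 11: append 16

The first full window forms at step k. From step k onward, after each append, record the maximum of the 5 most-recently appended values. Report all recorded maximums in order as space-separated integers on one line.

step 1: append 0 -> window=[0] (not full yet)
step 2: append 11 -> window=[0, 11] (not full yet)
step 3: append 1 -> window=[0, 11, 1] (not full yet)
step 4: append 11 -> window=[0, 11, 1, 11] (not full yet)
step 5: append 0 -> window=[0, 11, 1, 11, 0] -> max=11
step 6: append 18 -> window=[11, 1, 11, 0, 18] -> max=18
step 7: append 1 -> window=[1, 11, 0, 18, 1] -> max=18
step 8: append 13 -> window=[11, 0, 18, 1, 13] -> max=18
step 9: append 21 -> window=[0, 18, 1, 13, 21] -> max=21
step 10: append 4 -> window=[18, 1, 13, 21, 4] -> max=21
step 11: append 16 -> window=[1, 13, 21, 4, 16] -> max=21

Answer: 11 18 18 18 21 21 21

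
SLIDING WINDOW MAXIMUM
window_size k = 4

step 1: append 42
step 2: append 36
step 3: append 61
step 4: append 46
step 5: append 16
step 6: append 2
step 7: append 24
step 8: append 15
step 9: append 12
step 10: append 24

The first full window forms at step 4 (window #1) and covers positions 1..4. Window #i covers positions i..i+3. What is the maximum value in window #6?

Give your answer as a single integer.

Answer: 24

Derivation:
step 1: append 42 -> window=[42] (not full yet)
step 2: append 36 -> window=[42, 36] (not full yet)
step 3: append 61 -> window=[42, 36, 61] (not full yet)
step 4: append 46 -> window=[42, 36, 61, 46] -> max=61
step 5: append 16 -> window=[36, 61, 46, 16] -> max=61
step 6: append 2 -> window=[61, 46, 16, 2] -> max=61
step 7: append 24 -> window=[46, 16, 2, 24] -> max=46
step 8: append 15 -> window=[16, 2, 24, 15] -> max=24
step 9: append 12 -> window=[2, 24, 15, 12] -> max=24
Window #6 max = 24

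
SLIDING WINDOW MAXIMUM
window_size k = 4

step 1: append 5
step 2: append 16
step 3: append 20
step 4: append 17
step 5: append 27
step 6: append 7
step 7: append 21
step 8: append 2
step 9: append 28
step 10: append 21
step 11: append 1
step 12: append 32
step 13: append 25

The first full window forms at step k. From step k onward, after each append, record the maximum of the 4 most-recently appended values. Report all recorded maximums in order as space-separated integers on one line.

step 1: append 5 -> window=[5] (not full yet)
step 2: append 16 -> window=[5, 16] (not full yet)
step 3: append 20 -> window=[5, 16, 20] (not full yet)
step 4: append 17 -> window=[5, 16, 20, 17] -> max=20
step 5: append 27 -> window=[16, 20, 17, 27] -> max=27
step 6: append 7 -> window=[20, 17, 27, 7] -> max=27
step 7: append 21 -> window=[17, 27, 7, 21] -> max=27
step 8: append 2 -> window=[27, 7, 21, 2] -> max=27
step 9: append 28 -> window=[7, 21, 2, 28] -> max=28
step 10: append 21 -> window=[21, 2, 28, 21] -> max=28
step 11: append 1 -> window=[2, 28, 21, 1] -> max=28
step 12: append 32 -> window=[28, 21, 1, 32] -> max=32
step 13: append 25 -> window=[21, 1, 32, 25] -> max=32

Answer: 20 27 27 27 27 28 28 28 32 32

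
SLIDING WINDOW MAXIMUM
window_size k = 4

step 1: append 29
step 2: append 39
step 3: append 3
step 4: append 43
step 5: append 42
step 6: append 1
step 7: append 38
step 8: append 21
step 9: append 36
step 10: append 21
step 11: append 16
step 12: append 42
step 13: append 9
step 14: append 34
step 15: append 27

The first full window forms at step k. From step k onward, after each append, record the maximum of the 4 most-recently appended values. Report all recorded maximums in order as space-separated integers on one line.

Answer: 43 43 43 43 42 38 38 36 42 42 42 42

Derivation:
step 1: append 29 -> window=[29] (not full yet)
step 2: append 39 -> window=[29, 39] (not full yet)
step 3: append 3 -> window=[29, 39, 3] (not full yet)
step 4: append 43 -> window=[29, 39, 3, 43] -> max=43
step 5: append 42 -> window=[39, 3, 43, 42] -> max=43
step 6: append 1 -> window=[3, 43, 42, 1] -> max=43
step 7: append 38 -> window=[43, 42, 1, 38] -> max=43
step 8: append 21 -> window=[42, 1, 38, 21] -> max=42
step 9: append 36 -> window=[1, 38, 21, 36] -> max=38
step 10: append 21 -> window=[38, 21, 36, 21] -> max=38
step 11: append 16 -> window=[21, 36, 21, 16] -> max=36
step 12: append 42 -> window=[36, 21, 16, 42] -> max=42
step 13: append 9 -> window=[21, 16, 42, 9] -> max=42
step 14: append 34 -> window=[16, 42, 9, 34] -> max=42
step 15: append 27 -> window=[42, 9, 34, 27] -> max=42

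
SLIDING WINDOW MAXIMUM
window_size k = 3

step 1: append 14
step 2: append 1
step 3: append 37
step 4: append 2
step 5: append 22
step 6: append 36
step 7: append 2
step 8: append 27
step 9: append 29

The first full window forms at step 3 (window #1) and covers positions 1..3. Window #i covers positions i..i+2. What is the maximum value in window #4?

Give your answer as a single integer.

Answer: 36

Derivation:
step 1: append 14 -> window=[14] (not full yet)
step 2: append 1 -> window=[14, 1] (not full yet)
step 3: append 37 -> window=[14, 1, 37] -> max=37
step 4: append 2 -> window=[1, 37, 2] -> max=37
step 5: append 22 -> window=[37, 2, 22] -> max=37
step 6: append 36 -> window=[2, 22, 36] -> max=36
Window #4 max = 36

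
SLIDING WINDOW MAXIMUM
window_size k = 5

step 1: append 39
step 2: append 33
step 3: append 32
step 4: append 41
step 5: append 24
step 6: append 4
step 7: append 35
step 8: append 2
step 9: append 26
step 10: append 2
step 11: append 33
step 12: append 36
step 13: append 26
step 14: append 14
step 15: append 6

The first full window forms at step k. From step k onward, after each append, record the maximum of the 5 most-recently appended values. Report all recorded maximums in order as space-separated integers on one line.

Answer: 41 41 41 41 35 35 35 36 36 36 36

Derivation:
step 1: append 39 -> window=[39] (not full yet)
step 2: append 33 -> window=[39, 33] (not full yet)
step 3: append 32 -> window=[39, 33, 32] (not full yet)
step 4: append 41 -> window=[39, 33, 32, 41] (not full yet)
step 5: append 24 -> window=[39, 33, 32, 41, 24] -> max=41
step 6: append 4 -> window=[33, 32, 41, 24, 4] -> max=41
step 7: append 35 -> window=[32, 41, 24, 4, 35] -> max=41
step 8: append 2 -> window=[41, 24, 4, 35, 2] -> max=41
step 9: append 26 -> window=[24, 4, 35, 2, 26] -> max=35
step 10: append 2 -> window=[4, 35, 2, 26, 2] -> max=35
step 11: append 33 -> window=[35, 2, 26, 2, 33] -> max=35
step 12: append 36 -> window=[2, 26, 2, 33, 36] -> max=36
step 13: append 26 -> window=[26, 2, 33, 36, 26] -> max=36
step 14: append 14 -> window=[2, 33, 36, 26, 14] -> max=36
step 15: append 6 -> window=[33, 36, 26, 14, 6] -> max=36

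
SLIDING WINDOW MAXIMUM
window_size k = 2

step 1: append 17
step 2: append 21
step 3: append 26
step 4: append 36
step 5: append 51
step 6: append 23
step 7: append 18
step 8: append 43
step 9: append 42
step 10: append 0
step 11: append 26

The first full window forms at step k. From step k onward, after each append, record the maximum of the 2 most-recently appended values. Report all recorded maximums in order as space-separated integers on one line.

step 1: append 17 -> window=[17] (not full yet)
step 2: append 21 -> window=[17, 21] -> max=21
step 3: append 26 -> window=[21, 26] -> max=26
step 4: append 36 -> window=[26, 36] -> max=36
step 5: append 51 -> window=[36, 51] -> max=51
step 6: append 23 -> window=[51, 23] -> max=51
step 7: append 18 -> window=[23, 18] -> max=23
step 8: append 43 -> window=[18, 43] -> max=43
step 9: append 42 -> window=[43, 42] -> max=43
step 10: append 0 -> window=[42, 0] -> max=42
step 11: append 26 -> window=[0, 26] -> max=26

Answer: 21 26 36 51 51 23 43 43 42 26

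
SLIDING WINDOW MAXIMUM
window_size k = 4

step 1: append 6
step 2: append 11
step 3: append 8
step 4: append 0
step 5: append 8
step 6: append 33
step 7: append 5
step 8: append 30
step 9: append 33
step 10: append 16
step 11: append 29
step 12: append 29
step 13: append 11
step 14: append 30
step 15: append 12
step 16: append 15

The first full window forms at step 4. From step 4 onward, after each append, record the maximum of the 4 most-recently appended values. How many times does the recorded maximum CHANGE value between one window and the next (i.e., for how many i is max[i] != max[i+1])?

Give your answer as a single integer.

Answer: 3

Derivation:
step 1: append 6 -> window=[6] (not full yet)
step 2: append 11 -> window=[6, 11] (not full yet)
step 3: append 8 -> window=[6, 11, 8] (not full yet)
step 4: append 0 -> window=[6, 11, 8, 0] -> max=11
step 5: append 8 -> window=[11, 8, 0, 8] -> max=11
step 6: append 33 -> window=[8, 0, 8, 33] -> max=33
step 7: append 5 -> window=[0, 8, 33, 5] -> max=33
step 8: append 30 -> window=[8, 33, 5, 30] -> max=33
step 9: append 33 -> window=[33, 5, 30, 33] -> max=33
step 10: append 16 -> window=[5, 30, 33, 16] -> max=33
step 11: append 29 -> window=[30, 33, 16, 29] -> max=33
step 12: append 29 -> window=[33, 16, 29, 29] -> max=33
step 13: append 11 -> window=[16, 29, 29, 11] -> max=29
step 14: append 30 -> window=[29, 29, 11, 30] -> max=30
step 15: append 12 -> window=[29, 11, 30, 12] -> max=30
step 16: append 15 -> window=[11, 30, 12, 15] -> max=30
Recorded maximums: 11 11 33 33 33 33 33 33 33 29 30 30 30
Changes between consecutive maximums: 3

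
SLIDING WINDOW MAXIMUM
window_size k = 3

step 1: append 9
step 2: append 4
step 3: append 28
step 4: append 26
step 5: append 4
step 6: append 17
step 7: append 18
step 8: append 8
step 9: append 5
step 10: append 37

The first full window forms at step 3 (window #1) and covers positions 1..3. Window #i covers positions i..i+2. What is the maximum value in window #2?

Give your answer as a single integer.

step 1: append 9 -> window=[9] (not full yet)
step 2: append 4 -> window=[9, 4] (not full yet)
step 3: append 28 -> window=[9, 4, 28] -> max=28
step 4: append 26 -> window=[4, 28, 26] -> max=28
Window #2 max = 28

Answer: 28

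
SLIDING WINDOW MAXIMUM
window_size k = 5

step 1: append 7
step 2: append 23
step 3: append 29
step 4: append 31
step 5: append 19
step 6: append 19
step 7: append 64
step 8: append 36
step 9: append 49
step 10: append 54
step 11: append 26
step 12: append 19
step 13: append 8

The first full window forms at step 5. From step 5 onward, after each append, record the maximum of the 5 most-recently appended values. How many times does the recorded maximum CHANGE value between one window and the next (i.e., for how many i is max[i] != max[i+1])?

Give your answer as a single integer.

Answer: 2

Derivation:
step 1: append 7 -> window=[7] (not full yet)
step 2: append 23 -> window=[7, 23] (not full yet)
step 3: append 29 -> window=[7, 23, 29] (not full yet)
step 4: append 31 -> window=[7, 23, 29, 31] (not full yet)
step 5: append 19 -> window=[7, 23, 29, 31, 19] -> max=31
step 6: append 19 -> window=[23, 29, 31, 19, 19] -> max=31
step 7: append 64 -> window=[29, 31, 19, 19, 64] -> max=64
step 8: append 36 -> window=[31, 19, 19, 64, 36] -> max=64
step 9: append 49 -> window=[19, 19, 64, 36, 49] -> max=64
step 10: append 54 -> window=[19, 64, 36, 49, 54] -> max=64
step 11: append 26 -> window=[64, 36, 49, 54, 26] -> max=64
step 12: append 19 -> window=[36, 49, 54, 26, 19] -> max=54
step 13: append 8 -> window=[49, 54, 26, 19, 8] -> max=54
Recorded maximums: 31 31 64 64 64 64 64 54 54
Changes between consecutive maximums: 2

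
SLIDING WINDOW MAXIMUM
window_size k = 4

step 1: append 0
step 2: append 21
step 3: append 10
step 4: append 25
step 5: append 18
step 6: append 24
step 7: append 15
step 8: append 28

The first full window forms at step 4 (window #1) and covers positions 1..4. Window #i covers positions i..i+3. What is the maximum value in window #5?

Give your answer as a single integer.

step 1: append 0 -> window=[0] (not full yet)
step 2: append 21 -> window=[0, 21] (not full yet)
step 3: append 10 -> window=[0, 21, 10] (not full yet)
step 4: append 25 -> window=[0, 21, 10, 25] -> max=25
step 5: append 18 -> window=[21, 10, 25, 18] -> max=25
step 6: append 24 -> window=[10, 25, 18, 24] -> max=25
step 7: append 15 -> window=[25, 18, 24, 15] -> max=25
step 8: append 28 -> window=[18, 24, 15, 28] -> max=28
Window #5 max = 28

Answer: 28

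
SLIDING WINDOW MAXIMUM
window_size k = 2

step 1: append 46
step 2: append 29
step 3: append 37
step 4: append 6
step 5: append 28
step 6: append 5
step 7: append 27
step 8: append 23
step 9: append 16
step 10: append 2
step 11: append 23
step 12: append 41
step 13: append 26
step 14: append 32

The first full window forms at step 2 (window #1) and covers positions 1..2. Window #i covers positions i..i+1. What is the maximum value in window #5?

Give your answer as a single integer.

step 1: append 46 -> window=[46] (not full yet)
step 2: append 29 -> window=[46, 29] -> max=46
step 3: append 37 -> window=[29, 37] -> max=37
step 4: append 6 -> window=[37, 6] -> max=37
step 5: append 28 -> window=[6, 28] -> max=28
step 6: append 5 -> window=[28, 5] -> max=28
Window #5 max = 28

Answer: 28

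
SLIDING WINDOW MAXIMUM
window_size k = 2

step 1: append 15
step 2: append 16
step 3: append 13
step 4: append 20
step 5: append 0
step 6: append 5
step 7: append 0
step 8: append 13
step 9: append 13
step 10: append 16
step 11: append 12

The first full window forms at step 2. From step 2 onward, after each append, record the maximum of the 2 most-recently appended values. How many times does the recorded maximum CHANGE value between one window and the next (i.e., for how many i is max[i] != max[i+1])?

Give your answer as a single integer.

step 1: append 15 -> window=[15] (not full yet)
step 2: append 16 -> window=[15, 16] -> max=16
step 3: append 13 -> window=[16, 13] -> max=16
step 4: append 20 -> window=[13, 20] -> max=20
step 5: append 0 -> window=[20, 0] -> max=20
step 6: append 5 -> window=[0, 5] -> max=5
step 7: append 0 -> window=[5, 0] -> max=5
step 8: append 13 -> window=[0, 13] -> max=13
step 9: append 13 -> window=[13, 13] -> max=13
step 10: append 16 -> window=[13, 16] -> max=16
step 11: append 12 -> window=[16, 12] -> max=16
Recorded maximums: 16 16 20 20 5 5 13 13 16 16
Changes between consecutive maximums: 4

Answer: 4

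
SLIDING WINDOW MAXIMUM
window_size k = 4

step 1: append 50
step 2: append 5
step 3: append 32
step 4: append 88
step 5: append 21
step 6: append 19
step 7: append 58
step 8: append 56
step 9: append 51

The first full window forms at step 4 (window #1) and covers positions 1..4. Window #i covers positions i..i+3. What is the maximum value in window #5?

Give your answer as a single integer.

step 1: append 50 -> window=[50] (not full yet)
step 2: append 5 -> window=[50, 5] (not full yet)
step 3: append 32 -> window=[50, 5, 32] (not full yet)
step 4: append 88 -> window=[50, 5, 32, 88] -> max=88
step 5: append 21 -> window=[5, 32, 88, 21] -> max=88
step 6: append 19 -> window=[32, 88, 21, 19] -> max=88
step 7: append 58 -> window=[88, 21, 19, 58] -> max=88
step 8: append 56 -> window=[21, 19, 58, 56] -> max=58
Window #5 max = 58

Answer: 58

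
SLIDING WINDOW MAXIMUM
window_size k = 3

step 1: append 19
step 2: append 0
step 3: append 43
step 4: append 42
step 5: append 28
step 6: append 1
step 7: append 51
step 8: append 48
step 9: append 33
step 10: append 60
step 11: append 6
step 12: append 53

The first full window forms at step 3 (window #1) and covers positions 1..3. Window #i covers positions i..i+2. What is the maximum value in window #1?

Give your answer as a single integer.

Answer: 43

Derivation:
step 1: append 19 -> window=[19] (not full yet)
step 2: append 0 -> window=[19, 0] (not full yet)
step 3: append 43 -> window=[19, 0, 43] -> max=43
Window #1 max = 43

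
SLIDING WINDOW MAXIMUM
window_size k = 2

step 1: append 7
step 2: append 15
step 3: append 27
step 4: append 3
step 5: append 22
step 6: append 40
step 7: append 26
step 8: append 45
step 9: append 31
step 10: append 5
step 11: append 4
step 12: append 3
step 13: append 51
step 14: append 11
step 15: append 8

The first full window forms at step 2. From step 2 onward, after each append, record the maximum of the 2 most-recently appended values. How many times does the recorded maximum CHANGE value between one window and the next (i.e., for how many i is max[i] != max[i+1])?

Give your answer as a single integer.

step 1: append 7 -> window=[7] (not full yet)
step 2: append 15 -> window=[7, 15] -> max=15
step 3: append 27 -> window=[15, 27] -> max=27
step 4: append 3 -> window=[27, 3] -> max=27
step 5: append 22 -> window=[3, 22] -> max=22
step 6: append 40 -> window=[22, 40] -> max=40
step 7: append 26 -> window=[40, 26] -> max=40
step 8: append 45 -> window=[26, 45] -> max=45
step 9: append 31 -> window=[45, 31] -> max=45
step 10: append 5 -> window=[31, 5] -> max=31
step 11: append 4 -> window=[5, 4] -> max=5
step 12: append 3 -> window=[4, 3] -> max=4
step 13: append 51 -> window=[3, 51] -> max=51
step 14: append 11 -> window=[51, 11] -> max=51
step 15: append 8 -> window=[11, 8] -> max=11
Recorded maximums: 15 27 27 22 40 40 45 45 31 5 4 51 51 11
Changes between consecutive maximums: 9

Answer: 9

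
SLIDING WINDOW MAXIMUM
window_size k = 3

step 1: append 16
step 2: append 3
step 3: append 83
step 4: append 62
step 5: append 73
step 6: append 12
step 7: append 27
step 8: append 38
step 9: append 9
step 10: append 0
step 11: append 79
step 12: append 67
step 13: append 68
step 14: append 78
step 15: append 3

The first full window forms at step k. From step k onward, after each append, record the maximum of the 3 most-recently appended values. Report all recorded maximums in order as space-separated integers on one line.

step 1: append 16 -> window=[16] (not full yet)
step 2: append 3 -> window=[16, 3] (not full yet)
step 3: append 83 -> window=[16, 3, 83] -> max=83
step 4: append 62 -> window=[3, 83, 62] -> max=83
step 5: append 73 -> window=[83, 62, 73] -> max=83
step 6: append 12 -> window=[62, 73, 12] -> max=73
step 7: append 27 -> window=[73, 12, 27] -> max=73
step 8: append 38 -> window=[12, 27, 38] -> max=38
step 9: append 9 -> window=[27, 38, 9] -> max=38
step 10: append 0 -> window=[38, 9, 0] -> max=38
step 11: append 79 -> window=[9, 0, 79] -> max=79
step 12: append 67 -> window=[0, 79, 67] -> max=79
step 13: append 68 -> window=[79, 67, 68] -> max=79
step 14: append 78 -> window=[67, 68, 78] -> max=78
step 15: append 3 -> window=[68, 78, 3] -> max=78

Answer: 83 83 83 73 73 38 38 38 79 79 79 78 78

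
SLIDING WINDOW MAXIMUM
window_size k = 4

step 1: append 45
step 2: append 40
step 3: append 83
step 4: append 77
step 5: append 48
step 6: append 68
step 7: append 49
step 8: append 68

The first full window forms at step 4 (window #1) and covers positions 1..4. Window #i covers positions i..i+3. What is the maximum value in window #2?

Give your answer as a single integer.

Answer: 83

Derivation:
step 1: append 45 -> window=[45] (not full yet)
step 2: append 40 -> window=[45, 40] (not full yet)
step 3: append 83 -> window=[45, 40, 83] (not full yet)
step 4: append 77 -> window=[45, 40, 83, 77] -> max=83
step 5: append 48 -> window=[40, 83, 77, 48] -> max=83
Window #2 max = 83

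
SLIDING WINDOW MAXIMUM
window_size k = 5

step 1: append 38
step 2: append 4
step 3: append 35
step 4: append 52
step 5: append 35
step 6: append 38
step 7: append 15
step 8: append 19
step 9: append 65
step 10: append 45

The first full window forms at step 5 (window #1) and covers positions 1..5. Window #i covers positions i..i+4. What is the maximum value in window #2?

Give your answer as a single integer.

step 1: append 38 -> window=[38] (not full yet)
step 2: append 4 -> window=[38, 4] (not full yet)
step 3: append 35 -> window=[38, 4, 35] (not full yet)
step 4: append 52 -> window=[38, 4, 35, 52] (not full yet)
step 5: append 35 -> window=[38, 4, 35, 52, 35] -> max=52
step 6: append 38 -> window=[4, 35, 52, 35, 38] -> max=52
Window #2 max = 52

Answer: 52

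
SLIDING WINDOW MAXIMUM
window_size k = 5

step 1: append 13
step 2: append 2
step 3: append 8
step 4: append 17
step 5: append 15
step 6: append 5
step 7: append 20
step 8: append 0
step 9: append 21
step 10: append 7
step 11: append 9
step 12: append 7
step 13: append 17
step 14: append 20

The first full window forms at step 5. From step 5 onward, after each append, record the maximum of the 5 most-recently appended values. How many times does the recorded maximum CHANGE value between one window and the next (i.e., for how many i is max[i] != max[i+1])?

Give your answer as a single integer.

Answer: 3

Derivation:
step 1: append 13 -> window=[13] (not full yet)
step 2: append 2 -> window=[13, 2] (not full yet)
step 3: append 8 -> window=[13, 2, 8] (not full yet)
step 4: append 17 -> window=[13, 2, 8, 17] (not full yet)
step 5: append 15 -> window=[13, 2, 8, 17, 15] -> max=17
step 6: append 5 -> window=[2, 8, 17, 15, 5] -> max=17
step 7: append 20 -> window=[8, 17, 15, 5, 20] -> max=20
step 8: append 0 -> window=[17, 15, 5, 20, 0] -> max=20
step 9: append 21 -> window=[15, 5, 20, 0, 21] -> max=21
step 10: append 7 -> window=[5, 20, 0, 21, 7] -> max=21
step 11: append 9 -> window=[20, 0, 21, 7, 9] -> max=21
step 12: append 7 -> window=[0, 21, 7, 9, 7] -> max=21
step 13: append 17 -> window=[21, 7, 9, 7, 17] -> max=21
step 14: append 20 -> window=[7, 9, 7, 17, 20] -> max=20
Recorded maximums: 17 17 20 20 21 21 21 21 21 20
Changes between consecutive maximums: 3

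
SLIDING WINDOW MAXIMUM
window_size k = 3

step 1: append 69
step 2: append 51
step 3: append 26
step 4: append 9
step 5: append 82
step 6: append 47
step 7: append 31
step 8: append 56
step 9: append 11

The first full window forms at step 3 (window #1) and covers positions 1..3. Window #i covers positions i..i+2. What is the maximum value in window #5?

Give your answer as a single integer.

step 1: append 69 -> window=[69] (not full yet)
step 2: append 51 -> window=[69, 51] (not full yet)
step 3: append 26 -> window=[69, 51, 26] -> max=69
step 4: append 9 -> window=[51, 26, 9] -> max=51
step 5: append 82 -> window=[26, 9, 82] -> max=82
step 6: append 47 -> window=[9, 82, 47] -> max=82
step 7: append 31 -> window=[82, 47, 31] -> max=82
Window #5 max = 82

Answer: 82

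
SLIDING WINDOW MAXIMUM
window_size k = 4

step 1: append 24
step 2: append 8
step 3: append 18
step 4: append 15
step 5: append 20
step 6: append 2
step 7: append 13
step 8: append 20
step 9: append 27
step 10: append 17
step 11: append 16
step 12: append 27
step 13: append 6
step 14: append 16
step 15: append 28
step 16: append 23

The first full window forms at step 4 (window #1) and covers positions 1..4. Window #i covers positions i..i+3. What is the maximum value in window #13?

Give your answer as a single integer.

step 1: append 24 -> window=[24] (not full yet)
step 2: append 8 -> window=[24, 8] (not full yet)
step 3: append 18 -> window=[24, 8, 18] (not full yet)
step 4: append 15 -> window=[24, 8, 18, 15] -> max=24
step 5: append 20 -> window=[8, 18, 15, 20] -> max=20
step 6: append 2 -> window=[18, 15, 20, 2] -> max=20
step 7: append 13 -> window=[15, 20, 2, 13] -> max=20
step 8: append 20 -> window=[20, 2, 13, 20] -> max=20
step 9: append 27 -> window=[2, 13, 20, 27] -> max=27
step 10: append 17 -> window=[13, 20, 27, 17] -> max=27
step 11: append 16 -> window=[20, 27, 17, 16] -> max=27
step 12: append 27 -> window=[27, 17, 16, 27] -> max=27
step 13: append 6 -> window=[17, 16, 27, 6] -> max=27
step 14: append 16 -> window=[16, 27, 6, 16] -> max=27
step 15: append 28 -> window=[27, 6, 16, 28] -> max=28
step 16: append 23 -> window=[6, 16, 28, 23] -> max=28
Window #13 max = 28

Answer: 28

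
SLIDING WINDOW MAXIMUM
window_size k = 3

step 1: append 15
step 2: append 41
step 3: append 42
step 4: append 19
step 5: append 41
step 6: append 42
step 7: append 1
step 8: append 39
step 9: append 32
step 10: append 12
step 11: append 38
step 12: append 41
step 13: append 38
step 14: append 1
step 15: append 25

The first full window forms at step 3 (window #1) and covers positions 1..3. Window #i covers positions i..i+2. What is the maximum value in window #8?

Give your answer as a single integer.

Answer: 39

Derivation:
step 1: append 15 -> window=[15] (not full yet)
step 2: append 41 -> window=[15, 41] (not full yet)
step 3: append 42 -> window=[15, 41, 42] -> max=42
step 4: append 19 -> window=[41, 42, 19] -> max=42
step 5: append 41 -> window=[42, 19, 41] -> max=42
step 6: append 42 -> window=[19, 41, 42] -> max=42
step 7: append 1 -> window=[41, 42, 1] -> max=42
step 8: append 39 -> window=[42, 1, 39] -> max=42
step 9: append 32 -> window=[1, 39, 32] -> max=39
step 10: append 12 -> window=[39, 32, 12] -> max=39
Window #8 max = 39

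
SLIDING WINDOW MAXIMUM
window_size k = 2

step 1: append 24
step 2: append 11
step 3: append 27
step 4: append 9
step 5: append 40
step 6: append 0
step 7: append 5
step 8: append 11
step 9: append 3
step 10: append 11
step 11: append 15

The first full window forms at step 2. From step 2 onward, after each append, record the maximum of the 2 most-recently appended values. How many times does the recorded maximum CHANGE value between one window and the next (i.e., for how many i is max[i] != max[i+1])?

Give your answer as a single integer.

Answer: 5

Derivation:
step 1: append 24 -> window=[24] (not full yet)
step 2: append 11 -> window=[24, 11] -> max=24
step 3: append 27 -> window=[11, 27] -> max=27
step 4: append 9 -> window=[27, 9] -> max=27
step 5: append 40 -> window=[9, 40] -> max=40
step 6: append 0 -> window=[40, 0] -> max=40
step 7: append 5 -> window=[0, 5] -> max=5
step 8: append 11 -> window=[5, 11] -> max=11
step 9: append 3 -> window=[11, 3] -> max=11
step 10: append 11 -> window=[3, 11] -> max=11
step 11: append 15 -> window=[11, 15] -> max=15
Recorded maximums: 24 27 27 40 40 5 11 11 11 15
Changes between consecutive maximums: 5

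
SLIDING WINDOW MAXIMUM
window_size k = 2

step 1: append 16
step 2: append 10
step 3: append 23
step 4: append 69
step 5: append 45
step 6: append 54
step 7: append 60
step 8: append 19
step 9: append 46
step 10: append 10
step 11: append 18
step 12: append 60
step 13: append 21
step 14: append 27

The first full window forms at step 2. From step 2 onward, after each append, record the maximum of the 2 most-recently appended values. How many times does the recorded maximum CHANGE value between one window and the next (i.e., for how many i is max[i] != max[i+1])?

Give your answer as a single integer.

Answer: 8

Derivation:
step 1: append 16 -> window=[16] (not full yet)
step 2: append 10 -> window=[16, 10] -> max=16
step 3: append 23 -> window=[10, 23] -> max=23
step 4: append 69 -> window=[23, 69] -> max=69
step 5: append 45 -> window=[69, 45] -> max=69
step 6: append 54 -> window=[45, 54] -> max=54
step 7: append 60 -> window=[54, 60] -> max=60
step 8: append 19 -> window=[60, 19] -> max=60
step 9: append 46 -> window=[19, 46] -> max=46
step 10: append 10 -> window=[46, 10] -> max=46
step 11: append 18 -> window=[10, 18] -> max=18
step 12: append 60 -> window=[18, 60] -> max=60
step 13: append 21 -> window=[60, 21] -> max=60
step 14: append 27 -> window=[21, 27] -> max=27
Recorded maximums: 16 23 69 69 54 60 60 46 46 18 60 60 27
Changes between consecutive maximums: 8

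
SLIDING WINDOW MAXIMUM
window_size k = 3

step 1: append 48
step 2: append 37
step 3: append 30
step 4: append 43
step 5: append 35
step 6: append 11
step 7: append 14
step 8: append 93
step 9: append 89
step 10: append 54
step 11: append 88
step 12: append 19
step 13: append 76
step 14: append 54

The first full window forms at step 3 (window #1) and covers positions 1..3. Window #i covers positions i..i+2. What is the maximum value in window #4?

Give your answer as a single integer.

Answer: 43

Derivation:
step 1: append 48 -> window=[48] (not full yet)
step 2: append 37 -> window=[48, 37] (not full yet)
step 3: append 30 -> window=[48, 37, 30] -> max=48
step 4: append 43 -> window=[37, 30, 43] -> max=43
step 5: append 35 -> window=[30, 43, 35] -> max=43
step 6: append 11 -> window=[43, 35, 11] -> max=43
Window #4 max = 43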